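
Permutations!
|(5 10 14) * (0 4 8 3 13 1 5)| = |(0 4 8 3 13 1 5 10 14)| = 9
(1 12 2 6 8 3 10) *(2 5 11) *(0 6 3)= (0 6 8)(1 12 5 11 2 3 10)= [6, 12, 3, 10, 4, 11, 8, 7, 0, 9, 1, 2, 5]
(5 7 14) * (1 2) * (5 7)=[0, 2, 1, 3, 4, 5, 6, 14, 8, 9, 10, 11, 12, 13, 7]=(1 2)(7 14)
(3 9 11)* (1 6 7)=[0, 6, 2, 9, 4, 5, 7, 1, 8, 11, 10, 3]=(1 6 7)(3 9 11)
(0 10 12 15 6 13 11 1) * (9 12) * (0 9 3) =(0 10 3)(1 9 12 15 6 13 11) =[10, 9, 2, 0, 4, 5, 13, 7, 8, 12, 3, 1, 15, 11, 14, 6]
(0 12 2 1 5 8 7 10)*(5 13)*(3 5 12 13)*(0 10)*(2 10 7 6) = (0 13 12 10 7)(1 3 5 8 6 2) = [13, 3, 1, 5, 4, 8, 2, 0, 6, 9, 7, 11, 10, 12]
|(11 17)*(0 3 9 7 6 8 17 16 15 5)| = |(0 3 9 7 6 8 17 11 16 15 5)| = 11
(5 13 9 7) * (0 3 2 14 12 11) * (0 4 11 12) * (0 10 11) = (0 3 2 14 10 11 4)(5 13 9 7) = [3, 1, 14, 2, 0, 13, 6, 5, 8, 7, 11, 4, 12, 9, 10]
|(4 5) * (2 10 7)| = 6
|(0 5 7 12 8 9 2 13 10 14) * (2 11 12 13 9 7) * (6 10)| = 12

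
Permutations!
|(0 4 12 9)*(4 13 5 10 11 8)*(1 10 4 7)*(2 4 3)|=|(0 13 5 3 2 4 12 9)(1 10 11 8 7)|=40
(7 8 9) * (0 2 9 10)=(0 2 9 7 8 10)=[2, 1, 9, 3, 4, 5, 6, 8, 10, 7, 0]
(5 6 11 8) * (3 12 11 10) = (3 12 11 8 5 6 10) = [0, 1, 2, 12, 4, 6, 10, 7, 5, 9, 3, 8, 11]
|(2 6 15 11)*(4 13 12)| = |(2 6 15 11)(4 13 12)| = 12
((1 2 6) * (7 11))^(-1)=(1 6 2)(7 11)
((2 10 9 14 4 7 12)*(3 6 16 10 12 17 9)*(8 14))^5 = (2 12)(3 6 16 10)(4 14 8 9 17 7)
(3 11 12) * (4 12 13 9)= (3 11 13 9 4 12)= [0, 1, 2, 11, 12, 5, 6, 7, 8, 4, 10, 13, 3, 9]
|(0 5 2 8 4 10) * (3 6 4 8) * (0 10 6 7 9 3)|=6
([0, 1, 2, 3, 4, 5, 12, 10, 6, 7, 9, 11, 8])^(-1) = (6 8 12)(7 9 10)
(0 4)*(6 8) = (0 4)(6 8) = [4, 1, 2, 3, 0, 5, 8, 7, 6]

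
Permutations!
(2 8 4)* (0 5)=(0 5)(2 8 4)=[5, 1, 8, 3, 2, 0, 6, 7, 4]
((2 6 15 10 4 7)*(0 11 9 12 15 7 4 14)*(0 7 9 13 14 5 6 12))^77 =(0 2 6 14 10 11 12 9 7 5 13 15)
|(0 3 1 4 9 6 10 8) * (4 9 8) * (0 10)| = 15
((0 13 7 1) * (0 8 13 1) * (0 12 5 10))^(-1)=(0 10 5 12 7 13 8 1)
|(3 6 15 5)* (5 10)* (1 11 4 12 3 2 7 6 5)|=11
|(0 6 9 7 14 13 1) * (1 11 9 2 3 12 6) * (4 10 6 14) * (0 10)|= |(0 1 10 6 2 3 12 14 13 11 9 7 4)|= 13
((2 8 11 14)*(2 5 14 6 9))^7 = (2 11 9 8 6)(5 14) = ((2 8 11 6 9)(5 14))^7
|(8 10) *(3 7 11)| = 6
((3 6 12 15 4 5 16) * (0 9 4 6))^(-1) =(0 3 16 5 4 9)(6 15 12)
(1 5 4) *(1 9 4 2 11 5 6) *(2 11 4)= (1 6)(2 4 9)(5 11)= [0, 6, 4, 3, 9, 11, 1, 7, 8, 2, 10, 5]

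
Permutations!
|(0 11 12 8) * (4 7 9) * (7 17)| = |(0 11 12 8)(4 17 7 9)| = 4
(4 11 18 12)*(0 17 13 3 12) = (0 17 13 3 12 4 11 18) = [17, 1, 2, 12, 11, 5, 6, 7, 8, 9, 10, 18, 4, 3, 14, 15, 16, 13, 0]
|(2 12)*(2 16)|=3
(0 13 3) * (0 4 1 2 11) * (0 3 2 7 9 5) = (0 13 2 11 3 4 1 7 9 5) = [13, 7, 11, 4, 1, 0, 6, 9, 8, 5, 10, 3, 12, 2]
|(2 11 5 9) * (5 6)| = |(2 11 6 5 9)| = 5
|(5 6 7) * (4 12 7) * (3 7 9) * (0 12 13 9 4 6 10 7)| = 6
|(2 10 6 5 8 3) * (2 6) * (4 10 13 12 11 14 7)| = 8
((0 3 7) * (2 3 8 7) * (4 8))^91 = ((0 4 8 7)(2 3))^91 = (0 7 8 4)(2 3)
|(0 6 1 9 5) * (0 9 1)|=2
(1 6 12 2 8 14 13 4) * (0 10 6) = (0 10 6 12 2 8 14 13 4 1) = [10, 0, 8, 3, 1, 5, 12, 7, 14, 9, 6, 11, 2, 4, 13]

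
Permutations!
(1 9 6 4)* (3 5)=[0, 9, 2, 5, 1, 3, 4, 7, 8, 6]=(1 9 6 4)(3 5)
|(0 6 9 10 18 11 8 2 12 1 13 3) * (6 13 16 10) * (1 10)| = |(0 13 3)(1 16)(2 12 10 18 11 8)(6 9)| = 6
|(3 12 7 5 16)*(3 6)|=6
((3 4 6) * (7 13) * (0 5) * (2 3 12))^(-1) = ((0 5)(2 3 4 6 12)(7 13))^(-1) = (0 5)(2 12 6 4 3)(7 13)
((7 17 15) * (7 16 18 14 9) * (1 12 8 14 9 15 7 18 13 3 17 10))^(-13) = (1 7 3 16 14 12 10 17 13 15 8)(9 18)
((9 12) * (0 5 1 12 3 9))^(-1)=(0 12 1 5)(3 9)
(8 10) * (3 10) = (3 10 8) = [0, 1, 2, 10, 4, 5, 6, 7, 3, 9, 8]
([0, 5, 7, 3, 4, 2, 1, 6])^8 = (1 7 5 6 2)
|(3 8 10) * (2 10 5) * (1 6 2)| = 7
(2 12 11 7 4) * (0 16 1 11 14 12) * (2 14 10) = [16, 11, 0, 3, 14, 5, 6, 4, 8, 9, 2, 7, 10, 13, 12, 15, 1] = (0 16 1 11 7 4 14 12 10 2)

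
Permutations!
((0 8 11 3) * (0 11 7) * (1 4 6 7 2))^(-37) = (0 6 1 8 7 4 2)(3 11)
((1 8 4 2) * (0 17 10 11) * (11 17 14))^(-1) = (0 11 14)(1 2 4 8)(10 17)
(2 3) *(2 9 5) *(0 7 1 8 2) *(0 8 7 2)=[2, 7, 3, 9, 4, 8, 6, 1, 0, 5]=(0 2 3 9 5 8)(1 7)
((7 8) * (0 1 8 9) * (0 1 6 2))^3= (1 9 7 8)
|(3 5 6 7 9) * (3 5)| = 4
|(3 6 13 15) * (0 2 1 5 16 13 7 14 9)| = 12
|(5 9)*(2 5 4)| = 4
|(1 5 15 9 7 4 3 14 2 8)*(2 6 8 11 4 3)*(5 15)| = |(1 15 9 7 3 14 6 8)(2 11 4)| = 24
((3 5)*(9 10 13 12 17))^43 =(3 5)(9 12 10 17 13)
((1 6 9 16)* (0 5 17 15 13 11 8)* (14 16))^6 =(0 8 11 13 15 17 5)(1 6 9 14 16)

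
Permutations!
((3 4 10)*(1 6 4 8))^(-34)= ((1 6 4 10 3 8))^(-34)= (1 4 3)(6 10 8)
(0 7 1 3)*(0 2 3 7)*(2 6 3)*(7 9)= (1 9 7)(3 6)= [0, 9, 2, 6, 4, 5, 3, 1, 8, 7]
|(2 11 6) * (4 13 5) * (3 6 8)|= 15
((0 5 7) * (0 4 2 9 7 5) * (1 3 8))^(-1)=((1 3 8)(2 9 7 4))^(-1)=(1 8 3)(2 4 7 9)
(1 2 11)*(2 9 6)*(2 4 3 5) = (1 9 6 4 3 5 2 11) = [0, 9, 11, 5, 3, 2, 4, 7, 8, 6, 10, 1]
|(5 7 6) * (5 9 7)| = 3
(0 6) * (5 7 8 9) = (0 6)(5 7 8 9) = [6, 1, 2, 3, 4, 7, 0, 8, 9, 5]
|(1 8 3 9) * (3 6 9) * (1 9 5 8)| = |(9)(5 8 6)| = 3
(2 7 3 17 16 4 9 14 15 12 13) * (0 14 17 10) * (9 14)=(0 9 17 16 4 14 15 12 13 2 7 3 10)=[9, 1, 7, 10, 14, 5, 6, 3, 8, 17, 0, 11, 13, 2, 15, 12, 4, 16]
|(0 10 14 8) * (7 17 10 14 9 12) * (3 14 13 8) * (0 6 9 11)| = |(0 13 8 6 9 12 7 17 10 11)(3 14)| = 10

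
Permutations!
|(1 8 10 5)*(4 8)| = 5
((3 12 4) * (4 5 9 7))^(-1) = ((3 12 5 9 7 4))^(-1) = (3 4 7 9 5 12)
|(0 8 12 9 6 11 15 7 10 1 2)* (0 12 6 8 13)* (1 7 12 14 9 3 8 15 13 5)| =26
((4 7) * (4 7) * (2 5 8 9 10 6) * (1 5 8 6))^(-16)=(1 9 2 5 10 8 6)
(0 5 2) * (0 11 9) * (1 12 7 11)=(0 5 2 1 12 7 11 9)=[5, 12, 1, 3, 4, 2, 6, 11, 8, 0, 10, 9, 7]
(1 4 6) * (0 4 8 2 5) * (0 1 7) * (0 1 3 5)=(0 4 6 7 1 8 2)(3 5)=[4, 8, 0, 5, 6, 3, 7, 1, 2]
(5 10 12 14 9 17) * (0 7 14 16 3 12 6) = (0 7 14 9 17 5 10 6)(3 12 16) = [7, 1, 2, 12, 4, 10, 0, 14, 8, 17, 6, 11, 16, 13, 9, 15, 3, 5]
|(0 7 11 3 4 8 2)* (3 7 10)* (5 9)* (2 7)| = |(0 10 3 4 8 7 11 2)(5 9)| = 8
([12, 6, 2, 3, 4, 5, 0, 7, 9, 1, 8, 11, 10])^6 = [6, 9, 2, 3, 4, 5, 1, 7, 10, 8, 12, 11, 0]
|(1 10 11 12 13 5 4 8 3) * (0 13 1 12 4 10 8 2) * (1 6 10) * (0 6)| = 35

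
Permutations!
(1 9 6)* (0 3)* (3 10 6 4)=(0 10 6 1 9 4 3)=[10, 9, 2, 0, 3, 5, 1, 7, 8, 4, 6]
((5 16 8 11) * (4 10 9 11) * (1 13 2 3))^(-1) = (1 3 2 13)(4 8 16 5 11 9 10)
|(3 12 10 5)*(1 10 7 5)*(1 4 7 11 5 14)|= |(1 10 4 7 14)(3 12 11 5)|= 20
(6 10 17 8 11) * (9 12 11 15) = (6 10 17 8 15 9 12 11) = [0, 1, 2, 3, 4, 5, 10, 7, 15, 12, 17, 6, 11, 13, 14, 9, 16, 8]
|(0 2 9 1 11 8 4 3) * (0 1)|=15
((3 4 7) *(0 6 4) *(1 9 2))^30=((0 6 4 7 3)(1 9 2))^30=(9)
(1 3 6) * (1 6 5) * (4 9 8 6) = (1 3 5)(4 9 8 6) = [0, 3, 2, 5, 9, 1, 4, 7, 6, 8]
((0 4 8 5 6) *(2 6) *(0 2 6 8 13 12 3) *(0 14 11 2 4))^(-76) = (2 4 14 5 12)(3 8 13 11 6)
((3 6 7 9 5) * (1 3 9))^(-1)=(1 7 6 3)(5 9)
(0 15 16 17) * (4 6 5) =(0 15 16 17)(4 6 5) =[15, 1, 2, 3, 6, 4, 5, 7, 8, 9, 10, 11, 12, 13, 14, 16, 17, 0]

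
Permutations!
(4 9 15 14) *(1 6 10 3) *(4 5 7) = (1 6 10 3)(4 9 15 14 5 7) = [0, 6, 2, 1, 9, 7, 10, 4, 8, 15, 3, 11, 12, 13, 5, 14]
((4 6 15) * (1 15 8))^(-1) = ((1 15 4 6 8))^(-1) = (1 8 6 4 15)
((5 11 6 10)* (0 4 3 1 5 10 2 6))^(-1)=((0 4 3 1 5 11)(2 6))^(-1)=(0 11 5 1 3 4)(2 6)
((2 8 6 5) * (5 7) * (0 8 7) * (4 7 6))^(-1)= ((0 8 4 7 5 2 6))^(-1)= (0 6 2 5 7 4 8)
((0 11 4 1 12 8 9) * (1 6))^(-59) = ((0 11 4 6 1 12 8 9))^(-59) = (0 12 4 9 1 11 8 6)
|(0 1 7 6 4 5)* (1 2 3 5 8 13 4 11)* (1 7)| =|(0 2 3 5)(4 8 13)(6 11 7)| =12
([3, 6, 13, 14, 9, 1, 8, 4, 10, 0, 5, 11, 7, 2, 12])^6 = [9, 6, 2, 0, 7, 1, 8, 12, 10, 4, 5, 11, 14, 13, 3]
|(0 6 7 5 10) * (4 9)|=10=|(0 6 7 5 10)(4 9)|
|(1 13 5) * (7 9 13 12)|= 6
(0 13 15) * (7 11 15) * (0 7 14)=(0 13 14)(7 11 15)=[13, 1, 2, 3, 4, 5, 6, 11, 8, 9, 10, 15, 12, 14, 0, 7]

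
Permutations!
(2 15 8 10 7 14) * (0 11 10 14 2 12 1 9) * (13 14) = [11, 9, 15, 3, 4, 5, 6, 2, 13, 0, 7, 10, 1, 14, 12, 8] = (0 11 10 7 2 15 8 13 14 12 1 9)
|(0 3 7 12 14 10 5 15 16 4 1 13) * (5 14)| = 10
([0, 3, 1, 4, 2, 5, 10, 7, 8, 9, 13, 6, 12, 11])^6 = [0, 4, 3, 2, 1, 5, 13, 7, 8, 9, 11, 10, 12, 6]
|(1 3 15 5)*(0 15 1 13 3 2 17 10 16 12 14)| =12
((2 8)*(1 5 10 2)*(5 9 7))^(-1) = (1 8 2 10 5 7 9)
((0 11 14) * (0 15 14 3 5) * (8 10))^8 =(15)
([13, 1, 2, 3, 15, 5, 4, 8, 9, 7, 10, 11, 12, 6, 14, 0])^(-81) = (0 15 4 6 13)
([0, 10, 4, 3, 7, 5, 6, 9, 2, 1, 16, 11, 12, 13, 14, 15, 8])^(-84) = [0, 2, 1, 3, 10, 5, 6, 16, 9, 8, 4, 11, 12, 13, 14, 15, 7]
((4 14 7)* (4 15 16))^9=((4 14 7 15 16))^9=(4 16 15 7 14)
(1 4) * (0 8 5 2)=(0 8 5 2)(1 4)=[8, 4, 0, 3, 1, 2, 6, 7, 5]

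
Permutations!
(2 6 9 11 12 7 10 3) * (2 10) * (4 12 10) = (2 6 9 11 10 3 4 12 7) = [0, 1, 6, 4, 12, 5, 9, 2, 8, 11, 3, 10, 7]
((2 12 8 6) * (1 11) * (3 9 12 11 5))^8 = ((1 5 3 9 12 8 6 2 11))^8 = (1 11 2 6 8 12 9 3 5)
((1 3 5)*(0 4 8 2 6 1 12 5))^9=((0 4 8 2 6 1 3)(5 12))^9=(0 8 6 3 4 2 1)(5 12)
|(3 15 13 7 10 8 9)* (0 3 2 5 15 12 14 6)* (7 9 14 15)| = 13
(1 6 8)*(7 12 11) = (1 6 8)(7 12 11) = [0, 6, 2, 3, 4, 5, 8, 12, 1, 9, 10, 7, 11]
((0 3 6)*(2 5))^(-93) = ((0 3 6)(2 5))^(-93) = (6)(2 5)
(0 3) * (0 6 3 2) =(0 2)(3 6) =[2, 1, 0, 6, 4, 5, 3]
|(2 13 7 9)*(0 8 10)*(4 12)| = |(0 8 10)(2 13 7 9)(4 12)| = 12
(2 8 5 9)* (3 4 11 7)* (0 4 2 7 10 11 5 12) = (0 4 5 9 7 3 2 8 12)(10 11) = [4, 1, 8, 2, 5, 9, 6, 3, 12, 7, 11, 10, 0]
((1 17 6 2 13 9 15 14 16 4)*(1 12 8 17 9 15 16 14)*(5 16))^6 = ((1 9 5 16 4 12 8 17 6 2 13 15))^6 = (1 8)(2 16)(4 13)(5 6)(9 17)(12 15)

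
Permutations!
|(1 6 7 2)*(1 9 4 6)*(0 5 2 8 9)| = |(0 5 2)(4 6 7 8 9)| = 15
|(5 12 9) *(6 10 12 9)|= 6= |(5 9)(6 10 12)|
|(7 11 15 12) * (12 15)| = 3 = |(15)(7 11 12)|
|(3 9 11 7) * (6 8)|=|(3 9 11 7)(6 8)|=4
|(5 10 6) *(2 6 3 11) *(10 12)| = |(2 6 5 12 10 3 11)| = 7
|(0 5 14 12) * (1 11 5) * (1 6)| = 7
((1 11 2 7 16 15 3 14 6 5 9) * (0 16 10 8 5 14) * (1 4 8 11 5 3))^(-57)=((0 16 15 1 5 9 4 8 3)(2 7 10 11)(6 14))^(-57)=(0 4 1)(2 11 10 7)(3 9 15)(5 16 8)(6 14)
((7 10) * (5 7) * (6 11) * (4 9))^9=(4 9)(6 11)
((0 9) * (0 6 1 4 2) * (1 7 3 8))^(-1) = (0 2 4 1 8 3 7 6 9)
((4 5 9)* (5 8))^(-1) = (4 9 5 8)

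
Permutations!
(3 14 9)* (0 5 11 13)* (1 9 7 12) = (0 5 11 13)(1 9 3 14 7 12) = [5, 9, 2, 14, 4, 11, 6, 12, 8, 3, 10, 13, 1, 0, 7]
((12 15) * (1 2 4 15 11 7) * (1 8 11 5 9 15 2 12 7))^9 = ((1 12 5 9 15 7 8 11)(2 4))^9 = (1 12 5 9 15 7 8 11)(2 4)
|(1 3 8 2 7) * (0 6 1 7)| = 6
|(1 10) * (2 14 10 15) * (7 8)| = |(1 15 2 14 10)(7 8)| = 10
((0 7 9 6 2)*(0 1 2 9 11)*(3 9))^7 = (0 7 11)(1 2)(3 9 6)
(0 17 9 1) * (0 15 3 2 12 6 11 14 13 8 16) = (0 17 9 1 15 3 2 12 6 11 14 13 8 16) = [17, 15, 12, 2, 4, 5, 11, 7, 16, 1, 10, 14, 6, 8, 13, 3, 0, 9]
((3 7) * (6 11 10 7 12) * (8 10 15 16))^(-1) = (3 7 10 8 16 15 11 6 12)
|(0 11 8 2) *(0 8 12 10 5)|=10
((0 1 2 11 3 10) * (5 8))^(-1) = (0 10 3 11 2 1)(5 8)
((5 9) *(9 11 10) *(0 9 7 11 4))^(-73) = ((0 9 5 4)(7 11 10))^(-73) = (0 4 5 9)(7 10 11)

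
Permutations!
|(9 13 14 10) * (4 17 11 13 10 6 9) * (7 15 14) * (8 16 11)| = 12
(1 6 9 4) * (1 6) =[0, 1, 2, 3, 6, 5, 9, 7, 8, 4] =(4 6 9)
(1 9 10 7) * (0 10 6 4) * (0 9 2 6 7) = (0 10)(1 2 6 4 9 7) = [10, 2, 6, 3, 9, 5, 4, 1, 8, 7, 0]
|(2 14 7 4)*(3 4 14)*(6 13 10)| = 6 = |(2 3 4)(6 13 10)(7 14)|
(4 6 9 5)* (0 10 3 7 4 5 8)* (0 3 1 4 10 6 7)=[6, 4, 2, 0, 7, 5, 9, 10, 3, 8, 1]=(0 6 9 8 3)(1 4 7 10)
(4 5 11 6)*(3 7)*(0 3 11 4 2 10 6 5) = [3, 1, 10, 7, 0, 4, 2, 11, 8, 9, 6, 5] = (0 3 7 11 5 4)(2 10 6)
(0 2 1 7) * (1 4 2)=(0 1 7)(2 4)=[1, 7, 4, 3, 2, 5, 6, 0]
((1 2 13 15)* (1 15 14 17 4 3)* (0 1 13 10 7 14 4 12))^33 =(0 1 2 10 7 14 17 12)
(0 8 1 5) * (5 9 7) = [8, 9, 2, 3, 4, 0, 6, 5, 1, 7] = (0 8 1 9 7 5)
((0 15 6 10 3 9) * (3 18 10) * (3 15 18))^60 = (18)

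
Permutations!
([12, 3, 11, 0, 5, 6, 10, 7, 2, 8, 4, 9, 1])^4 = [0, 1, 2, 3, 4, 5, 6, 7, 8, 9, 10, 11, 12]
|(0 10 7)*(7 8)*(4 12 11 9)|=|(0 10 8 7)(4 12 11 9)|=4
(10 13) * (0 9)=(0 9)(10 13)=[9, 1, 2, 3, 4, 5, 6, 7, 8, 0, 13, 11, 12, 10]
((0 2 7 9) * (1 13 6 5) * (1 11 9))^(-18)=((0 2 7 1 13 6 5 11 9))^(-18)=(13)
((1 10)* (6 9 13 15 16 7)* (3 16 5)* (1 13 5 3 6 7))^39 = ((1 10 13 15 3 16)(5 6 9))^39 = (1 15)(3 10)(13 16)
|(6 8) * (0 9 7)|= |(0 9 7)(6 8)|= 6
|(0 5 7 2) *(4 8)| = 4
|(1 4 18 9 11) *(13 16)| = 10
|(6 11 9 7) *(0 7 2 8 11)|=|(0 7 6)(2 8 11 9)|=12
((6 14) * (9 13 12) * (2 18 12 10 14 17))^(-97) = ((2 18 12 9 13 10 14 6 17))^(-97) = (2 12 13 14 17 18 9 10 6)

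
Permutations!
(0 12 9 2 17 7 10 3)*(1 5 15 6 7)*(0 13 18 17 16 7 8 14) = (0 12 9 2 16 7 10 3 13 18 17 1 5 15 6 8 14) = [12, 5, 16, 13, 4, 15, 8, 10, 14, 2, 3, 11, 9, 18, 0, 6, 7, 1, 17]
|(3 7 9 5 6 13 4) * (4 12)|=|(3 7 9 5 6 13 12 4)|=8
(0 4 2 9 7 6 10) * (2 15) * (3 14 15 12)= (0 4 12 3 14 15 2 9 7 6 10)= [4, 1, 9, 14, 12, 5, 10, 6, 8, 7, 0, 11, 3, 13, 15, 2]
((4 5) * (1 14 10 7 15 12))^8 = ((1 14 10 7 15 12)(4 5))^8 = (1 10 15)(7 12 14)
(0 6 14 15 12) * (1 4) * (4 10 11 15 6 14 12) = (0 14 6 12)(1 10 11 15 4) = [14, 10, 2, 3, 1, 5, 12, 7, 8, 9, 11, 15, 0, 13, 6, 4]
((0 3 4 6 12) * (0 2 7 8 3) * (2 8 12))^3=(2 8 6 12 4 7 3)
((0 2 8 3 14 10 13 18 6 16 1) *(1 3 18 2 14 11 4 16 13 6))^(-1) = (0 1 18 8 2 13 6 10 14)(3 16 4 11)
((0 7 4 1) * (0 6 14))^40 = ((0 7 4 1 6 14))^40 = (0 6 4)(1 7 14)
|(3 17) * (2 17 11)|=|(2 17 3 11)|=4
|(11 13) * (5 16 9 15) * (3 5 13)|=|(3 5 16 9 15 13 11)|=7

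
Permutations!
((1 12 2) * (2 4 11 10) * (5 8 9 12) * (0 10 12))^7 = ((0 10 2 1 5 8 9)(4 11 12))^7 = (4 11 12)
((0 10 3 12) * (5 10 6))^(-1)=((0 6 5 10 3 12))^(-1)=(0 12 3 10 5 6)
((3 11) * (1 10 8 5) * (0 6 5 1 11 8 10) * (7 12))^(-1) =(0 1 8 3 11 5 6)(7 12)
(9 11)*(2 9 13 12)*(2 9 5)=(2 5)(9 11 13 12)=[0, 1, 5, 3, 4, 2, 6, 7, 8, 11, 10, 13, 9, 12]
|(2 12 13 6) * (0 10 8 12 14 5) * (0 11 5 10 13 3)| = |(0 13 6 2 14 10 8 12 3)(5 11)| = 18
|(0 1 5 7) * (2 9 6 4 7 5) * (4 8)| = 8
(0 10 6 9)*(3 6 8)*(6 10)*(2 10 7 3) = (0 6 9)(2 10 8)(3 7) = [6, 1, 10, 7, 4, 5, 9, 3, 2, 0, 8]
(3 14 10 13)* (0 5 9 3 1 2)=(0 5 9 3 14 10 13 1 2)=[5, 2, 0, 14, 4, 9, 6, 7, 8, 3, 13, 11, 12, 1, 10]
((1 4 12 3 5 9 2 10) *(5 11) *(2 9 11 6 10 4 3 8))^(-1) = (1 10 6 3)(2 8 12 4)(5 11)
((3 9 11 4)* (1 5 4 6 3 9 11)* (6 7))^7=(1 9 4 5)(3 6 7 11)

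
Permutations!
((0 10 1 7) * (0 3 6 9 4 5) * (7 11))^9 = ((0 10 1 11 7 3 6 9 4 5))^9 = (0 5 4 9 6 3 7 11 1 10)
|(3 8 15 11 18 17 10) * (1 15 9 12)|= |(1 15 11 18 17 10 3 8 9 12)|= 10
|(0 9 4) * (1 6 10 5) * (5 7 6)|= |(0 9 4)(1 5)(6 10 7)|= 6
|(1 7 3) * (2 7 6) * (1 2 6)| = |(2 7 3)| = 3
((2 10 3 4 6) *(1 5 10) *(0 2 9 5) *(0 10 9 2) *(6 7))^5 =(1 6 4 10 2 7 3)(5 9)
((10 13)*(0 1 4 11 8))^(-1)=(0 8 11 4 1)(10 13)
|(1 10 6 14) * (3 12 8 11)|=4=|(1 10 6 14)(3 12 8 11)|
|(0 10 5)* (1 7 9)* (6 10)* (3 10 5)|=6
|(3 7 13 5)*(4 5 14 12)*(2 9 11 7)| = 10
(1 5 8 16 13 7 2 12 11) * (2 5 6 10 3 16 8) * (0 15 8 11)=(0 15 8 11 1 6 10 3 16 13 7 5 2 12)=[15, 6, 12, 16, 4, 2, 10, 5, 11, 9, 3, 1, 0, 7, 14, 8, 13]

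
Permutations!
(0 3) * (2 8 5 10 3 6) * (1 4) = [6, 4, 8, 0, 1, 10, 2, 7, 5, 9, 3] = (0 6 2 8 5 10 3)(1 4)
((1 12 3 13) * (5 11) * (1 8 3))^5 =(1 12)(3 8 13)(5 11) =((1 12)(3 13 8)(5 11))^5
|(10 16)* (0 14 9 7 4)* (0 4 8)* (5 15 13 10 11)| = |(0 14 9 7 8)(5 15 13 10 16 11)| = 30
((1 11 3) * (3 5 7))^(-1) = ((1 11 5 7 3))^(-1) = (1 3 7 5 11)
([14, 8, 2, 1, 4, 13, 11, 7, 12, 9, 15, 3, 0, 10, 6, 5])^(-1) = (0 12 8 1 3 11 6 14)(5 15 10 13)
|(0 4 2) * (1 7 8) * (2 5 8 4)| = |(0 2)(1 7 4 5 8)| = 10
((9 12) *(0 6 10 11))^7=((0 6 10 11)(9 12))^7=(0 11 10 6)(9 12)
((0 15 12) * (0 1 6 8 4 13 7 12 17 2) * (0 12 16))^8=((0 15 17 2 12 1 6 8 4 13 7 16))^8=(0 4 12)(1 15 13)(2 16 8)(6 17 7)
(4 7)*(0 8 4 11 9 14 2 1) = (0 8 4 7 11 9 14 2 1) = [8, 0, 1, 3, 7, 5, 6, 11, 4, 14, 10, 9, 12, 13, 2]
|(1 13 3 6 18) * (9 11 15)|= |(1 13 3 6 18)(9 11 15)|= 15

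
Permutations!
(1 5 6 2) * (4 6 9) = [0, 5, 1, 3, 6, 9, 2, 7, 8, 4] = (1 5 9 4 6 2)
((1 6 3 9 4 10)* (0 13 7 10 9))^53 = (0 1 13 6 7 3 10)(4 9) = ((0 13 7 10 1 6 3)(4 9))^53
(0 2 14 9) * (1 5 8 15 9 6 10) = [2, 5, 14, 3, 4, 8, 10, 7, 15, 0, 1, 11, 12, 13, 6, 9] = (0 2 14 6 10 1 5 8 15 9)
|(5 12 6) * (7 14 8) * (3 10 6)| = 15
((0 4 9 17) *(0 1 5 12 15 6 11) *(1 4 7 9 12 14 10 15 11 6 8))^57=(0 7 9 17 4 12 11)(1 10)(5 15)(8 14)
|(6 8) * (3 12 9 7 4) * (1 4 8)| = |(1 4 3 12 9 7 8 6)| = 8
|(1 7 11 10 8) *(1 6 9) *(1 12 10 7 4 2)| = 30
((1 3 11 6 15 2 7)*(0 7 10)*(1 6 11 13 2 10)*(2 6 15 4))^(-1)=((0 7 15 10)(1 3 13 6 4 2))^(-1)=(0 10 15 7)(1 2 4 6 13 3)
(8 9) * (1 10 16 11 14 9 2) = (1 10 16 11 14 9 8 2) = [0, 10, 1, 3, 4, 5, 6, 7, 2, 8, 16, 14, 12, 13, 9, 15, 11]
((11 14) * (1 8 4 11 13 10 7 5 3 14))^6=((1 8 4 11)(3 14 13 10 7 5))^6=(14)(1 4)(8 11)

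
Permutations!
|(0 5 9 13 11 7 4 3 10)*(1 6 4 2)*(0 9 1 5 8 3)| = |(0 8 3 10 9 13 11 7 2 5 1 6 4)| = 13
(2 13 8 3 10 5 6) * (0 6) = (0 6 2 13 8 3 10 5) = [6, 1, 13, 10, 4, 0, 2, 7, 3, 9, 5, 11, 12, 8]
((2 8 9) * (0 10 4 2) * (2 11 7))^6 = ((0 10 4 11 7 2 8 9))^6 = (0 8 7 4)(2 11 10 9)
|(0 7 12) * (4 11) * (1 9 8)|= |(0 7 12)(1 9 8)(4 11)|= 6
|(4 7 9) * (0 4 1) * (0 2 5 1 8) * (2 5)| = 10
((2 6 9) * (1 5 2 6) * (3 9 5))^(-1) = ((1 3 9 6 5 2))^(-1) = (1 2 5 6 9 3)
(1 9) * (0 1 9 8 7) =[1, 8, 2, 3, 4, 5, 6, 0, 7, 9] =(9)(0 1 8 7)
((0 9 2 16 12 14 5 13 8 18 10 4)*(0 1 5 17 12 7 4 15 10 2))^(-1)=(0 9)(1 4 7 16 2 18 8 13 5)(10 15)(12 17 14)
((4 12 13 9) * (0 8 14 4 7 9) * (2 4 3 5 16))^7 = ((0 8 14 3 5 16 2 4 12 13)(7 9))^7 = (0 4 5 8 12 16 14 13 2 3)(7 9)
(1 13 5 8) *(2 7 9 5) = [0, 13, 7, 3, 4, 8, 6, 9, 1, 5, 10, 11, 12, 2] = (1 13 2 7 9 5 8)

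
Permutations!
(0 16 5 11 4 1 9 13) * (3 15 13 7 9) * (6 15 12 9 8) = [16, 3, 2, 12, 1, 11, 15, 8, 6, 7, 10, 4, 9, 0, 14, 13, 5] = (0 16 5 11 4 1 3 12 9 7 8 6 15 13)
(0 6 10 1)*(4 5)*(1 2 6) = (0 1)(2 6 10)(4 5) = [1, 0, 6, 3, 5, 4, 10, 7, 8, 9, 2]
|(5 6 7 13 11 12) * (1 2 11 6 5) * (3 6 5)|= 20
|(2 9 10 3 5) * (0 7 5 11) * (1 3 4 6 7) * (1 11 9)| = 18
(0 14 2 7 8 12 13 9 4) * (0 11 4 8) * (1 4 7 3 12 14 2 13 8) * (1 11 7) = (0 2 3 12 8 14 13 9 11 1 4 7) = [2, 4, 3, 12, 7, 5, 6, 0, 14, 11, 10, 1, 8, 9, 13]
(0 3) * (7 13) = (0 3)(7 13) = [3, 1, 2, 0, 4, 5, 6, 13, 8, 9, 10, 11, 12, 7]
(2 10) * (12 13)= (2 10)(12 13)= [0, 1, 10, 3, 4, 5, 6, 7, 8, 9, 2, 11, 13, 12]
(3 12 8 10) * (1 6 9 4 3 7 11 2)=(1 6 9 4 3 12 8 10 7 11 2)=[0, 6, 1, 12, 3, 5, 9, 11, 10, 4, 7, 2, 8]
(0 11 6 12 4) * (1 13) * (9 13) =(0 11 6 12 4)(1 9 13) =[11, 9, 2, 3, 0, 5, 12, 7, 8, 13, 10, 6, 4, 1]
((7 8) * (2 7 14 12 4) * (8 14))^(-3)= ((2 7 14 12 4))^(-3)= (2 14 4 7 12)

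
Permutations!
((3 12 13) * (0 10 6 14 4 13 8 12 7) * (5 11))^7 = (0 7 3 13 4 14 6 10)(5 11)(8 12)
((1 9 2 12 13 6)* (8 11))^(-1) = (1 6 13 12 2 9)(8 11)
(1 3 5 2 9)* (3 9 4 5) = (1 9)(2 4 5) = [0, 9, 4, 3, 5, 2, 6, 7, 8, 1]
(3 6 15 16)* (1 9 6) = (1 9 6 15 16 3) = [0, 9, 2, 1, 4, 5, 15, 7, 8, 6, 10, 11, 12, 13, 14, 16, 3]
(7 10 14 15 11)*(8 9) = [0, 1, 2, 3, 4, 5, 6, 10, 9, 8, 14, 7, 12, 13, 15, 11] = (7 10 14 15 11)(8 9)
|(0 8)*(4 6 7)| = 6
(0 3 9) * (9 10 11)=[3, 1, 2, 10, 4, 5, 6, 7, 8, 0, 11, 9]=(0 3 10 11 9)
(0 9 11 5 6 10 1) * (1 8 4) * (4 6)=(0 9 11 5 4 1)(6 10 8)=[9, 0, 2, 3, 1, 4, 10, 7, 6, 11, 8, 5]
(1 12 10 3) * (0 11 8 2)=(0 11 8 2)(1 12 10 3)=[11, 12, 0, 1, 4, 5, 6, 7, 2, 9, 3, 8, 10]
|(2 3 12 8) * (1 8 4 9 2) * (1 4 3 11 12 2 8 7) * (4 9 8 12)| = 14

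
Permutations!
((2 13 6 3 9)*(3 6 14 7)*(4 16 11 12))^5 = (2 9 3 7 14 13)(4 16 11 12)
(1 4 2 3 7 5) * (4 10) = (1 10 4 2 3 7 5) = [0, 10, 3, 7, 2, 1, 6, 5, 8, 9, 4]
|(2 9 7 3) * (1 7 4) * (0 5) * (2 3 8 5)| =|(0 2 9 4 1 7 8 5)| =8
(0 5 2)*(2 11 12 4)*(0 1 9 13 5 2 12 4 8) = (0 2 1 9 13 5 11 4 12 8) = [2, 9, 1, 3, 12, 11, 6, 7, 0, 13, 10, 4, 8, 5]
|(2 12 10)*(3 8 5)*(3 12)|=6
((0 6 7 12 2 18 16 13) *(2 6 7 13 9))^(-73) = ((0 7 12 6 13)(2 18 16 9))^(-73) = (0 12 13 7 6)(2 9 16 18)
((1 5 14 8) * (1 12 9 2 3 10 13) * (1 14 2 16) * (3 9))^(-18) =((1 5 2 9 16)(3 10 13 14 8 12))^(-18) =(1 2 16 5 9)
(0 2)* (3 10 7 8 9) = (0 2)(3 10 7 8 9) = [2, 1, 0, 10, 4, 5, 6, 8, 9, 3, 7]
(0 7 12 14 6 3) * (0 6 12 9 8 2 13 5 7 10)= [10, 1, 13, 6, 4, 7, 3, 9, 2, 8, 0, 11, 14, 5, 12]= (0 10)(2 13 5 7 9 8)(3 6)(12 14)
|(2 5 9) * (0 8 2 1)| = |(0 8 2 5 9 1)| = 6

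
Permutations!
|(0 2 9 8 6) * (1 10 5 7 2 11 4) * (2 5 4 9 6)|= |(0 11 9 8 2 6)(1 10 4)(5 7)|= 6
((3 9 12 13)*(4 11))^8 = ((3 9 12 13)(4 11))^8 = (13)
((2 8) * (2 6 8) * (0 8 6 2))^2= (0 2 8)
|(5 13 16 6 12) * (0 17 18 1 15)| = 5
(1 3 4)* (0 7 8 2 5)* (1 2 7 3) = (0 3 4 2 5)(7 8) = [3, 1, 5, 4, 2, 0, 6, 8, 7]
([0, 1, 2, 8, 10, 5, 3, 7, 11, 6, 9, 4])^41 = (3 6 9 10 4 11 8)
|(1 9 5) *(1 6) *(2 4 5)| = 6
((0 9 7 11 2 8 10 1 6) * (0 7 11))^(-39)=((0 9 11 2 8 10 1 6 7))^(-39)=(0 1 2)(6 8 9)(7 10 11)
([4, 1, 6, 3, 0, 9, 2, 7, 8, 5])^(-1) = [4, 1, 6, 3, 0, 9, 2, 7, 8, 5]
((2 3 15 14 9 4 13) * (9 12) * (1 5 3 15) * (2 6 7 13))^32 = (1 3 5)(2 14 9)(4 15 12)(6 13 7)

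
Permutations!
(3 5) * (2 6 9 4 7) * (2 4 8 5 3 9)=(2 6)(4 7)(5 9 8)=[0, 1, 6, 3, 7, 9, 2, 4, 5, 8]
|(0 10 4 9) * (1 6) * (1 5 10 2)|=|(0 2 1 6 5 10 4 9)|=8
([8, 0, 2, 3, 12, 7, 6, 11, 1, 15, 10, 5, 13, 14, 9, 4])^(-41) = (0 8 1)(4 12 13 14 9 15)(5 7 11)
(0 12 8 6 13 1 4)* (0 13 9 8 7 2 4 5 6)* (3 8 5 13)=(0 12 7 2 4 3 8)(1 13)(5 6 9)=[12, 13, 4, 8, 3, 6, 9, 2, 0, 5, 10, 11, 7, 1]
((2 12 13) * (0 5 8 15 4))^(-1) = ((0 5 8 15 4)(2 12 13))^(-1) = (0 4 15 8 5)(2 13 12)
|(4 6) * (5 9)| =2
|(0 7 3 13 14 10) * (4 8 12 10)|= 9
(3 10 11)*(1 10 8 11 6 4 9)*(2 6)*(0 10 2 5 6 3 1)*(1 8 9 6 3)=[10, 2, 1, 9, 6, 3, 4, 7, 11, 0, 5, 8]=(0 10 5 3 9)(1 2)(4 6)(8 11)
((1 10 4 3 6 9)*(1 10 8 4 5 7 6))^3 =((1 8 4 3)(5 7 6 9 10))^3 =(1 3 4 8)(5 9 7 10 6)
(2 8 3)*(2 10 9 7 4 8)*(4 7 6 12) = (3 10 9 6 12 4 8) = [0, 1, 2, 10, 8, 5, 12, 7, 3, 6, 9, 11, 4]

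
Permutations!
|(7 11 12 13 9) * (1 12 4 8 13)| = |(1 12)(4 8 13 9 7 11)| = 6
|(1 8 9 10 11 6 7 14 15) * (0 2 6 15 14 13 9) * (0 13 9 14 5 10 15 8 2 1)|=42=|(0 1 2 6 7 9 15)(5 10 11 8 13 14)|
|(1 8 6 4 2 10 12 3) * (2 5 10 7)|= |(1 8 6 4 5 10 12 3)(2 7)|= 8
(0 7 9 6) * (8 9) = (0 7 8 9 6) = [7, 1, 2, 3, 4, 5, 0, 8, 9, 6]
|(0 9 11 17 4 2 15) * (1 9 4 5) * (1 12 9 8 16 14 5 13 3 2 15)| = 12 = |(0 4 15)(1 8 16 14 5 12 9 11 17 13 3 2)|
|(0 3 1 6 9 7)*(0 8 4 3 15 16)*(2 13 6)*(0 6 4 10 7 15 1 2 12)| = 12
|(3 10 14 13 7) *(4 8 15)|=15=|(3 10 14 13 7)(4 8 15)|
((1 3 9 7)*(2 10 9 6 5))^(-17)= (1 7 9 10 2 5 6 3)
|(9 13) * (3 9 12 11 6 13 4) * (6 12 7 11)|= |(3 9 4)(6 13 7 11 12)|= 15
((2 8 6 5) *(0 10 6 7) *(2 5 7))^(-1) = (0 7 6 10)(2 8)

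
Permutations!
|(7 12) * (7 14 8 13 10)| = |(7 12 14 8 13 10)| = 6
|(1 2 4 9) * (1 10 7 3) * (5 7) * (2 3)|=6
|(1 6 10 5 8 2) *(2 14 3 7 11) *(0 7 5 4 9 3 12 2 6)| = |(0 7 11 6 10 4 9 3 5 8 14 12 2 1)| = 14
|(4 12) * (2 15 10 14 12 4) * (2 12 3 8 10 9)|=12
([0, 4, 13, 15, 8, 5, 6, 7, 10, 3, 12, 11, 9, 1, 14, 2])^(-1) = [0, 13, 15, 9, 1, 5, 6, 7, 4, 12, 8, 11, 10, 2, 14, 3]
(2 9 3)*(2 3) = (2 9) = [0, 1, 9, 3, 4, 5, 6, 7, 8, 2]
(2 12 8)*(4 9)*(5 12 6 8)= (2 6 8)(4 9)(5 12)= [0, 1, 6, 3, 9, 12, 8, 7, 2, 4, 10, 11, 5]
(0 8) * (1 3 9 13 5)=(0 8)(1 3 9 13 5)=[8, 3, 2, 9, 4, 1, 6, 7, 0, 13, 10, 11, 12, 5]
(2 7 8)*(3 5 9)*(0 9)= [9, 1, 7, 5, 4, 0, 6, 8, 2, 3]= (0 9 3 5)(2 7 8)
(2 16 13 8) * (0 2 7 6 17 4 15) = (0 2 16 13 8 7 6 17 4 15) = [2, 1, 16, 3, 15, 5, 17, 6, 7, 9, 10, 11, 12, 8, 14, 0, 13, 4]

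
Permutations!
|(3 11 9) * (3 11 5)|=2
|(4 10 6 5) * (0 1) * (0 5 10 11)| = 10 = |(0 1 5 4 11)(6 10)|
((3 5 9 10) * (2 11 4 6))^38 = ((2 11 4 6)(3 5 9 10))^38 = (2 4)(3 9)(5 10)(6 11)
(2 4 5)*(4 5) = [0, 1, 5, 3, 4, 2] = (2 5)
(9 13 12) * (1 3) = (1 3)(9 13 12) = [0, 3, 2, 1, 4, 5, 6, 7, 8, 13, 10, 11, 9, 12]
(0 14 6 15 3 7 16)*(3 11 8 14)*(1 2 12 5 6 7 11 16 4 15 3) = [1, 2, 12, 11, 15, 6, 3, 4, 14, 9, 10, 8, 5, 13, 7, 16, 0] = (0 1 2 12 5 6 3 11 8 14 7 4 15 16)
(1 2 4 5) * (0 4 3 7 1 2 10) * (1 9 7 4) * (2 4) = (0 1 10)(2 3)(4 5)(7 9) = [1, 10, 3, 2, 5, 4, 6, 9, 8, 7, 0]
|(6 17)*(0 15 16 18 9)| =|(0 15 16 18 9)(6 17)| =10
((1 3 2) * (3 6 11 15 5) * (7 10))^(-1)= ((1 6 11 15 5 3 2)(7 10))^(-1)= (1 2 3 5 15 11 6)(7 10)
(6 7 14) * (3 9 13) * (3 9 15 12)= (3 15 12)(6 7 14)(9 13)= [0, 1, 2, 15, 4, 5, 7, 14, 8, 13, 10, 11, 3, 9, 6, 12]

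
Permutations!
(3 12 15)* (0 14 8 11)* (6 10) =(0 14 8 11)(3 12 15)(6 10) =[14, 1, 2, 12, 4, 5, 10, 7, 11, 9, 6, 0, 15, 13, 8, 3]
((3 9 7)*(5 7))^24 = (9)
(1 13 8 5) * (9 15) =[0, 13, 2, 3, 4, 1, 6, 7, 5, 15, 10, 11, 12, 8, 14, 9] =(1 13 8 5)(9 15)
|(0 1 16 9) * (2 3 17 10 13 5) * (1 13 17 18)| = |(0 13 5 2 3 18 1 16 9)(10 17)| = 18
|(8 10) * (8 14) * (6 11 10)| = 5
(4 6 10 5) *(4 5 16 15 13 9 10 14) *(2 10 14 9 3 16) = [0, 1, 10, 16, 6, 5, 9, 7, 8, 14, 2, 11, 12, 3, 4, 13, 15] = (2 10)(3 16 15 13)(4 6 9 14)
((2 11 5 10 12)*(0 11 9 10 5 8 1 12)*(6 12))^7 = (0 9 12 1 11 10 2 6 8)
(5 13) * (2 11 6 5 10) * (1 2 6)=(1 2 11)(5 13 10 6)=[0, 2, 11, 3, 4, 13, 5, 7, 8, 9, 6, 1, 12, 10]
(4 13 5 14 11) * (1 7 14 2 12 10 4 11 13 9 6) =(1 7 14 13 5 2 12 10 4 9 6) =[0, 7, 12, 3, 9, 2, 1, 14, 8, 6, 4, 11, 10, 5, 13]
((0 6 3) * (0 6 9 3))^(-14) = (0 3)(6 9)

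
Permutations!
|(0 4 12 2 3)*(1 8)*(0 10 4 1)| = 15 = |(0 1 8)(2 3 10 4 12)|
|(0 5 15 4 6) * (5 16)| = |(0 16 5 15 4 6)| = 6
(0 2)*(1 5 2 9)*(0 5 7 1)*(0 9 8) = [8, 7, 5, 3, 4, 2, 6, 1, 0, 9] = (9)(0 8)(1 7)(2 5)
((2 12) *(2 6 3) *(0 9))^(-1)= (0 9)(2 3 6 12)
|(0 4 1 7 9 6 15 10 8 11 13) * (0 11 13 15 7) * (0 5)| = |(0 4 1 5)(6 7 9)(8 13 11 15 10)| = 60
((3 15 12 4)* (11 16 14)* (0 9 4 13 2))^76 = (0 15)(2 3)(4 13)(9 12)(11 16 14)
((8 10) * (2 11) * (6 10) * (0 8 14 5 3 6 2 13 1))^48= (3 14 6 5 10)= ((0 8 2 11 13 1)(3 6 10 14 5))^48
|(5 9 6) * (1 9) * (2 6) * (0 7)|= 10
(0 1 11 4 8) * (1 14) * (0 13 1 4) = [14, 11, 2, 3, 8, 5, 6, 7, 13, 9, 10, 0, 12, 1, 4] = (0 14 4 8 13 1 11)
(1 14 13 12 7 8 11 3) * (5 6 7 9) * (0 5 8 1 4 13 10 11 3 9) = (0 5 6 7 1 14 10 11 9 8 3 4 13 12) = [5, 14, 2, 4, 13, 6, 7, 1, 3, 8, 11, 9, 0, 12, 10]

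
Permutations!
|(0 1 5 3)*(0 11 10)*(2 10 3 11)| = |(0 1 5 11 3 2 10)| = 7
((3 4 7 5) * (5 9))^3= (3 9 4 5 7)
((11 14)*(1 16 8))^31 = ((1 16 8)(11 14))^31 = (1 16 8)(11 14)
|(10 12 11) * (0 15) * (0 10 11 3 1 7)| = |(0 15 10 12 3 1 7)| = 7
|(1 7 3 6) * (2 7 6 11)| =4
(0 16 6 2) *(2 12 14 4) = (0 16 6 12 14 4 2) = [16, 1, 0, 3, 2, 5, 12, 7, 8, 9, 10, 11, 14, 13, 4, 15, 6]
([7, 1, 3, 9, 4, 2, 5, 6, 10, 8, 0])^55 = [7, 1, 3, 9, 4, 2, 5, 6, 10, 8, 0]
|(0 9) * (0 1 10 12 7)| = |(0 9 1 10 12 7)| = 6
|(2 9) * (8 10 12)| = 6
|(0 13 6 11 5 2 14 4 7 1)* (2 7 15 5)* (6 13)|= 10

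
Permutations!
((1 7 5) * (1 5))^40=(7)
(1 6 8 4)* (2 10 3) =[0, 6, 10, 2, 1, 5, 8, 7, 4, 9, 3] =(1 6 8 4)(2 10 3)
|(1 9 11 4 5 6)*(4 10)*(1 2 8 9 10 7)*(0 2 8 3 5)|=|(0 2 3 5 6 8 9 11 7 1 10 4)|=12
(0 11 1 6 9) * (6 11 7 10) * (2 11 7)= (0 2 11 1 7 10 6 9)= [2, 7, 11, 3, 4, 5, 9, 10, 8, 0, 6, 1]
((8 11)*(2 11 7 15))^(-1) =((2 11 8 7 15))^(-1) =(2 15 7 8 11)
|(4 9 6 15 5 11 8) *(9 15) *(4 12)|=6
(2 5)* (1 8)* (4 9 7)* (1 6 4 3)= (1 8 6 4 9 7 3)(2 5)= [0, 8, 5, 1, 9, 2, 4, 3, 6, 7]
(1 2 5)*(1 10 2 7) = [0, 7, 5, 3, 4, 10, 6, 1, 8, 9, 2] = (1 7)(2 5 10)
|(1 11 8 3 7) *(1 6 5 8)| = 10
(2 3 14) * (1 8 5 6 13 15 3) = [0, 8, 1, 14, 4, 6, 13, 7, 5, 9, 10, 11, 12, 15, 2, 3] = (1 8 5 6 13 15 3 14 2)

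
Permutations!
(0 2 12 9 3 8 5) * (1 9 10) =[2, 9, 12, 8, 4, 0, 6, 7, 5, 3, 1, 11, 10] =(0 2 12 10 1 9 3 8 5)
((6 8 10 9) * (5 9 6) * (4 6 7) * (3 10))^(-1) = (3 8 6 4 7 10)(5 9)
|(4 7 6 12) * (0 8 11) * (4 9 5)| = |(0 8 11)(4 7 6 12 9 5)| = 6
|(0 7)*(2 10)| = |(0 7)(2 10)| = 2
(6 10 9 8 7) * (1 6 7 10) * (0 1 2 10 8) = [1, 6, 10, 3, 4, 5, 2, 7, 8, 0, 9] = (0 1 6 2 10 9)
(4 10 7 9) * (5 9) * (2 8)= (2 8)(4 10 7 5 9)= [0, 1, 8, 3, 10, 9, 6, 5, 2, 4, 7]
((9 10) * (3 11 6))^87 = (11)(9 10)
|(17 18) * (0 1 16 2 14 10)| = 6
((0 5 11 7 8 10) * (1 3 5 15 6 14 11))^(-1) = (0 10 8 7 11 14 6 15)(1 5 3) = ((0 15 6 14 11 7 8 10)(1 3 5))^(-1)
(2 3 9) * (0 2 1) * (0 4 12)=(0 2 3 9 1 4 12)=[2, 4, 3, 9, 12, 5, 6, 7, 8, 1, 10, 11, 0]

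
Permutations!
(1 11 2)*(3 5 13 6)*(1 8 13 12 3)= (1 11 2 8 13 6)(3 5 12)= [0, 11, 8, 5, 4, 12, 1, 7, 13, 9, 10, 2, 3, 6]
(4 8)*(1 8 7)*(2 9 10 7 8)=[0, 2, 9, 3, 8, 5, 6, 1, 4, 10, 7]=(1 2 9 10 7)(4 8)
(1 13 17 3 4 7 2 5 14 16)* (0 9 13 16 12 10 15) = (0 9 13 17 3 4 7 2 5 14 12 10 15)(1 16) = [9, 16, 5, 4, 7, 14, 6, 2, 8, 13, 15, 11, 10, 17, 12, 0, 1, 3]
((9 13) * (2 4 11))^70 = (13)(2 4 11)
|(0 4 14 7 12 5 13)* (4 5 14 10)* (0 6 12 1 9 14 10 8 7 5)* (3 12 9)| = 35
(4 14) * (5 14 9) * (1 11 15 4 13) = (1 11 15 4 9 5 14 13) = [0, 11, 2, 3, 9, 14, 6, 7, 8, 5, 10, 15, 12, 1, 13, 4]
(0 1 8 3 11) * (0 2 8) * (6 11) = (0 1)(2 8 3 6 11) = [1, 0, 8, 6, 4, 5, 11, 7, 3, 9, 10, 2]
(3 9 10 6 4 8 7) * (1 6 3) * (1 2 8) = (1 6 4)(2 8 7)(3 9 10) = [0, 6, 8, 9, 1, 5, 4, 2, 7, 10, 3]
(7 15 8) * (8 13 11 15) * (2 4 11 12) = (2 4 11 15 13 12)(7 8) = [0, 1, 4, 3, 11, 5, 6, 8, 7, 9, 10, 15, 2, 12, 14, 13]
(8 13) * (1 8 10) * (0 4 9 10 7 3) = [4, 8, 2, 0, 9, 5, 6, 3, 13, 10, 1, 11, 12, 7] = (0 4 9 10 1 8 13 7 3)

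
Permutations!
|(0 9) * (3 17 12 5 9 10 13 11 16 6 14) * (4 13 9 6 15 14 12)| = |(0 10 9)(3 17 4 13 11 16 15 14)(5 6 12)| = 24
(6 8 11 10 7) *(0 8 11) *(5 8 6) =(0 6 11 10 7 5 8) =[6, 1, 2, 3, 4, 8, 11, 5, 0, 9, 7, 10]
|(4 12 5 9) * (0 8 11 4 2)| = |(0 8 11 4 12 5 9 2)| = 8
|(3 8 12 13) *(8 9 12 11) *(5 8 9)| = 7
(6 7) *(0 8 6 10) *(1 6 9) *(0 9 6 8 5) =(0 5)(1 8 6 7 10 9) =[5, 8, 2, 3, 4, 0, 7, 10, 6, 1, 9]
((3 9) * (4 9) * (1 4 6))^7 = (1 9 6 4 3)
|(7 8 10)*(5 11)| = |(5 11)(7 8 10)| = 6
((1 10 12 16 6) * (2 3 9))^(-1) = ((1 10 12 16 6)(2 3 9))^(-1) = (1 6 16 12 10)(2 9 3)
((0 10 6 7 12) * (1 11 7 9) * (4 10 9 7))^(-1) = ((0 9 1 11 4 10 6 7 12))^(-1) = (0 12 7 6 10 4 11 1 9)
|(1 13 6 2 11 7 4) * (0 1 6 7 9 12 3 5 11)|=35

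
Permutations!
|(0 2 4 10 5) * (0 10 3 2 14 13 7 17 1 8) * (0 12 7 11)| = 60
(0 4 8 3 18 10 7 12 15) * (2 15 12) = (0 4 8 3 18 10 7 2 15) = [4, 1, 15, 18, 8, 5, 6, 2, 3, 9, 7, 11, 12, 13, 14, 0, 16, 17, 10]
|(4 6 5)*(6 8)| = 4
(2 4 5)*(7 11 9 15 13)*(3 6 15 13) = (2 4 5)(3 6 15)(7 11 9 13) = [0, 1, 4, 6, 5, 2, 15, 11, 8, 13, 10, 9, 12, 7, 14, 3]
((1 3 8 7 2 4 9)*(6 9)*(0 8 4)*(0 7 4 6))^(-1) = ((0 8 4)(1 3 6 9)(2 7))^(-1) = (0 4 8)(1 9 6 3)(2 7)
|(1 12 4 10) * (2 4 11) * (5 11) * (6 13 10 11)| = 6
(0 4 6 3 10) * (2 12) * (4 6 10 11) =(0 6 3 11 4 10)(2 12) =[6, 1, 12, 11, 10, 5, 3, 7, 8, 9, 0, 4, 2]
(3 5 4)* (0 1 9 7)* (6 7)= [1, 9, 2, 5, 3, 4, 7, 0, 8, 6]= (0 1 9 6 7)(3 5 4)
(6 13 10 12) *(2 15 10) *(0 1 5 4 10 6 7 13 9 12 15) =[1, 5, 0, 3, 10, 4, 9, 13, 8, 12, 15, 11, 7, 2, 14, 6] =(0 1 5 4 10 15 6 9 12 7 13 2)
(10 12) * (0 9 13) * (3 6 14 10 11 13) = (0 9 3 6 14 10 12 11 13) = [9, 1, 2, 6, 4, 5, 14, 7, 8, 3, 12, 13, 11, 0, 10]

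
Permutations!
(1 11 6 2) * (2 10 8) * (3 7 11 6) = (1 6 10 8 2)(3 7 11) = [0, 6, 1, 7, 4, 5, 10, 11, 2, 9, 8, 3]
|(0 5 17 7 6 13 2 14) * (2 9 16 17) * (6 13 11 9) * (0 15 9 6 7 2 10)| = |(0 5 10)(2 14 15 9 16 17)(6 11)(7 13)| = 6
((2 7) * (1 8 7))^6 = ((1 8 7 2))^6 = (1 7)(2 8)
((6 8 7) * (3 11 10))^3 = ((3 11 10)(6 8 7))^3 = (11)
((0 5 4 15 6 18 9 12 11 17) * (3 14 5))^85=(0 3 14 5 4 15 6 18 9 12 11 17)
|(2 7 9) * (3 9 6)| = |(2 7 6 3 9)| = 5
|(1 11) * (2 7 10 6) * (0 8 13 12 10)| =8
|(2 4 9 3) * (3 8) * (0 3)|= 6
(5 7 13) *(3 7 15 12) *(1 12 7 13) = [0, 12, 2, 13, 4, 15, 6, 1, 8, 9, 10, 11, 3, 5, 14, 7] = (1 12 3 13 5 15 7)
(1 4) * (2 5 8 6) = (1 4)(2 5 8 6) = [0, 4, 5, 3, 1, 8, 2, 7, 6]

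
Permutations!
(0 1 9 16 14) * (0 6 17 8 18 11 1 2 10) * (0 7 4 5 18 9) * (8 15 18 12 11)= (0 2 10 7 4 5 12 11 1)(6 17 15 18 8 9 16 14)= [2, 0, 10, 3, 5, 12, 17, 4, 9, 16, 7, 1, 11, 13, 6, 18, 14, 15, 8]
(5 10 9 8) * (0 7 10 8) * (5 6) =(0 7 10 9)(5 8 6) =[7, 1, 2, 3, 4, 8, 5, 10, 6, 0, 9]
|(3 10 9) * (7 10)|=4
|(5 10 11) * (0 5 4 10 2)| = 3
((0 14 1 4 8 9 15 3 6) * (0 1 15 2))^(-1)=(0 2 9 8 4 1 6 3 15 14)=((0 14 15 3 6 1 4 8 9 2))^(-1)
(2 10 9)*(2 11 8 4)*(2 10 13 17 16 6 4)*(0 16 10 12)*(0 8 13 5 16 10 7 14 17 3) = [10, 1, 5, 0, 12, 16, 4, 14, 2, 11, 9, 13, 8, 3, 17, 15, 6, 7] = (0 10 9 11 13 3)(2 5 16 6 4 12 8)(7 14 17)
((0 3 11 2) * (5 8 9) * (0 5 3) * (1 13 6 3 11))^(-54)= (1 6)(2 5 8 9 11)(3 13)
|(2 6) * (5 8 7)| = |(2 6)(5 8 7)| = 6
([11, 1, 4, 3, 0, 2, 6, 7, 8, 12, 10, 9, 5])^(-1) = (0 4 2 5 12 9 11)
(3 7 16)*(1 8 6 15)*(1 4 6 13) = [0, 8, 2, 7, 6, 5, 15, 16, 13, 9, 10, 11, 12, 1, 14, 4, 3] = (1 8 13)(3 7 16)(4 6 15)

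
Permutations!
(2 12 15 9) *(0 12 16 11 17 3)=(0 12 15 9 2 16 11 17 3)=[12, 1, 16, 0, 4, 5, 6, 7, 8, 2, 10, 17, 15, 13, 14, 9, 11, 3]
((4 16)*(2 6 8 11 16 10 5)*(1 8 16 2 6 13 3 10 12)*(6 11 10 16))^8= (1 16 2 10 12 3 11 8 4 13 5)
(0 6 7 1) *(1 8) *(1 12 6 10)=[10, 0, 2, 3, 4, 5, 7, 8, 12, 9, 1, 11, 6]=(0 10 1)(6 7 8 12)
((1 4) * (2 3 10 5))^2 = ((1 4)(2 3 10 5))^2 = (2 10)(3 5)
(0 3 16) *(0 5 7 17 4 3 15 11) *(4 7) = [15, 1, 2, 16, 3, 4, 6, 17, 8, 9, 10, 0, 12, 13, 14, 11, 5, 7] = (0 15 11)(3 16 5 4)(7 17)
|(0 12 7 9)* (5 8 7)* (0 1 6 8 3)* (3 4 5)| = 30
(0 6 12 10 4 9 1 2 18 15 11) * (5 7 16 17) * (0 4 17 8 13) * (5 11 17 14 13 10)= (0 6 12 5 7 16 8 10 14 13)(1 2 18 15 17 11 4 9)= [6, 2, 18, 3, 9, 7, 12, 16, 10, 1, 14, 4, 5, 0, 13, 17, 8, 11, 15]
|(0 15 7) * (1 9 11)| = |(0 15 7)(1 9 11)| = 3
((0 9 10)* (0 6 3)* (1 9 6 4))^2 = ((0 6 3)(1 9 10 4))^2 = (0 3 6)(1 10)(4 9)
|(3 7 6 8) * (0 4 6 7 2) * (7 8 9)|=8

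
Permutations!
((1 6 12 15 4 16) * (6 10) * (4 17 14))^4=((1 10 6 12 15 17 14 4 16))^4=(1 15 16 12 4 6 14 10 17)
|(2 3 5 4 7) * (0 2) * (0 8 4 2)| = |(2 3 5)(4 7 8)| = 3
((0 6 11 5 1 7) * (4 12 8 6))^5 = ((0 4 12 8 6 11 5 1 7))^5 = (0 11 4 5 12 1 8 7 6)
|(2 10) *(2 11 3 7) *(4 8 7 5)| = 8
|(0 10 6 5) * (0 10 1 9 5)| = 6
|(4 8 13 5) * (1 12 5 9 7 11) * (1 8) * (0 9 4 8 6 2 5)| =12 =|(0 9 7 11 6 2 5 8 13 4 1 12)|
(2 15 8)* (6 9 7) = (2 15 8)(6 9 7) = [0, 1, 15, 3, 4, 5, 9, 6, 2, 7, 10, 11, 12, 13, 14, 8]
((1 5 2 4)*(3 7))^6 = (7)(1 2)(4 5)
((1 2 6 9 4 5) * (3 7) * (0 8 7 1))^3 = ((0 8 7 3 1 2 6 9 4 5))^3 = (0 3 6 5 7 2 4 8 1 9)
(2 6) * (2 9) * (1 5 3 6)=(1 5 3 6 9 2)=[0, 5, 1, 6, 4, 3, 9, 7, 8, 2]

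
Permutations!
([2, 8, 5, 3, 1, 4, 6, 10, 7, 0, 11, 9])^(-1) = [9, 4, 0, 3, 5, 2, 6, 8, 1, 11, 7, 10]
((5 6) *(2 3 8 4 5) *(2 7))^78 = (2 3 8 4 5 6 7)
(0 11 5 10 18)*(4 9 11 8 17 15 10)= (0 8 17 15 10 18)(4 9 11 5)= [8, 1, 2, 3, 9, 4, 6, 7, 17, 11, 18, 5, 12, 13, 14, 10, 16, 15, 0]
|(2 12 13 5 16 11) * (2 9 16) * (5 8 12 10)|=3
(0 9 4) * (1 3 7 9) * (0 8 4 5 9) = (0 1 3 7)(4 8)(5 9) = [1, 3, 2, 7, 8, 9, 6, 0, 4, 5]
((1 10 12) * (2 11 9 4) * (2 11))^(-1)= (1 12 10)(4 9 11)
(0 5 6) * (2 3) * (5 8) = [8, 1, 3, 2, 4, 6, 0, 7, 5] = (0 8 5 6)(2 3)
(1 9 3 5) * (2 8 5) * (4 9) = (1 4 9 3 2 8 5) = [0, 4, 8, 2, 9, 1, 6, 7, 5, 3]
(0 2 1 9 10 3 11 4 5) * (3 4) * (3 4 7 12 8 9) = (0 2 1 3 11 4 5)(7 12 8 9 10) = [2, 3, 1, 11, 5, 0, 6, 12, 9, 10, 7, 4, 8]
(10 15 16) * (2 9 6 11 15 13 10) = (2 9 6 11 15 16)(10 13) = [0, 1, 9, 3, 4, 5, 11, 7, 8, 6, 13, 15, 12, 10, 14, 16, 2]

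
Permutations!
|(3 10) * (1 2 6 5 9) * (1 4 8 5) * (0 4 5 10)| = 30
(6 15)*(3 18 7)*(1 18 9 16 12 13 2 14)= (1 18 7 3 9 16 12 13 2 14)(6 15)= [0, 18, 14, 9, 4, 5, 15, 3, 8, 16, 10, 11, 13, 2, 1, 6, 12, 17, 7]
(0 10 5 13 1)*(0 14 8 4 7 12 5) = (0 10)(1 14 8 4 7 12 5 13) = [10, 14, 2, 3, 7, 13, 6, 12, 4, 9, 0, 11, 5, 1, 8]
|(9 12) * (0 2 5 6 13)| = |(0 2 5 6 13)(9 12)| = 10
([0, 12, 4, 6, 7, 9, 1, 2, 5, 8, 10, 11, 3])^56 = [0, 1, 7, 3, 2, 8, 6, 4, 9, 5, 10, 11, 12]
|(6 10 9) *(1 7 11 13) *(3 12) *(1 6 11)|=10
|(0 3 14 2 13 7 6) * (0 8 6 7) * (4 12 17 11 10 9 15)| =|(0 3 14 2 13)(4 12 17 11 10 9 15)(6 8)| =70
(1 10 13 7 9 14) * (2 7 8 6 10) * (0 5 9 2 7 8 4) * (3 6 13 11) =(0 5 9 14 1 7 2 8 13 4)(3 6 10 11) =[5, 7, 8, 6, 0, 9, 10, 2, 13, 14, 11, 3, 12, 4, 1]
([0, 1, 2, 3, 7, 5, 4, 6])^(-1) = (4 6 7)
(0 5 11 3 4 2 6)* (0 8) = [5, 1, 6, 4, 2, 11, 8, 7, 0, 9, 10, 3] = (0 5 11 3 4 2 6 8)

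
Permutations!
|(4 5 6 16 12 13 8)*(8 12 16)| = |(16)(4 5 6 8)(12 13)| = 4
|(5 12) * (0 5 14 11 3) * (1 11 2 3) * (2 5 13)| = |(0 13 2 3)(1 11)(5 12 14)| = 12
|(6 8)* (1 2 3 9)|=|(1 2 3 9)(6 8)|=4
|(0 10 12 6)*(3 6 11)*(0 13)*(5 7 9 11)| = 10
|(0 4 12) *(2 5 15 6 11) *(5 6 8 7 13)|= |(0 4 12)(2 6 11)(5 15 8 7 13)|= 15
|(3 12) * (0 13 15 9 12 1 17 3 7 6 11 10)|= |(0 13 15 9 12 7 6 11 10)(1 17 3)|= 9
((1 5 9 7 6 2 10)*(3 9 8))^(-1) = (1 10 2 6 7 9 3 8 5)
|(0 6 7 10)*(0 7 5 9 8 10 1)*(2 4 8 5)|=8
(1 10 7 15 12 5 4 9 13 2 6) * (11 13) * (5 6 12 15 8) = [0, 10, 12, 3, 9, 4, 1, 8, 5, 11, 7, 13, 6, 2, 14, 15] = (15)(1 10 7 8 5 4 9 11 13 2 12 6)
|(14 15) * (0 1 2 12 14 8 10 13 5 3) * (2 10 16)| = |(0 1 10 13 5 3)(2 12 14 15 8 16)| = 6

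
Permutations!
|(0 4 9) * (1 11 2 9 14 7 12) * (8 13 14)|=|(0 4 8 13 14 7 12 1 11 2 9)|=11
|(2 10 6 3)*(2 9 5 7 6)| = 10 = |(2 10)(3 9 5 7 6)|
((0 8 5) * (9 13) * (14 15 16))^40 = ((0 8 5)(9 13)(14 15 16))^40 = (0 8 5)(14 15 16)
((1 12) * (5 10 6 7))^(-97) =(1 12)(5 7 6 10)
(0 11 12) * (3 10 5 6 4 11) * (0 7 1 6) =(0 3 10 5)(1 6 4 11 12 7) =[3, 6, 2, 10, 11, 0, 4, 1, 8, 9, 5, 12, 7]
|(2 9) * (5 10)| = 2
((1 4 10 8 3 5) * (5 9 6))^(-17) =((1 4 10 8 3 9 6 5))^(-17) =(1 5 6 9 3 8 10 4)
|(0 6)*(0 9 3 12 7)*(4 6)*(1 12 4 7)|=|(0 7)(1 12)(3 4 6 9)|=4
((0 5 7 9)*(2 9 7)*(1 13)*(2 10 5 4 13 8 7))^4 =(0 8)(1 9)(2 13)(4 7)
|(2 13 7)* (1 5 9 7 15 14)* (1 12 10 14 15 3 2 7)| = |(15)(1 5 9)(2 13 3)(10 14 12)| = 3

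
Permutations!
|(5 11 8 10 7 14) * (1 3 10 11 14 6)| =10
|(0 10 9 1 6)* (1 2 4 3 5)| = 9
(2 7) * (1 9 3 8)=(1 9 3 8)(2 7)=[0, 9, 7, 8, 4, 5, 6, 2, 1, 3]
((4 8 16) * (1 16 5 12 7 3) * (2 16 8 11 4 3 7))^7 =((1 8 5 12 2 16 3)(4 11))^7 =(16)(4 11)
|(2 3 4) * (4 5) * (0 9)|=|(0 9)(2 3 5 4)|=4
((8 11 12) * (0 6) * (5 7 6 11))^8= ((0 11 12 8 5 7 6))^8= (0 11 12 8 5 7 6)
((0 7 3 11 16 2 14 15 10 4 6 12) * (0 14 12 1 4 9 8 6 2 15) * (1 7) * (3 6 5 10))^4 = (16)(0 12 4)(1 14 2)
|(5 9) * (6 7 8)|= 6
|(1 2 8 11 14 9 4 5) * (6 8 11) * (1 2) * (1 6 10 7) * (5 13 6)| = 12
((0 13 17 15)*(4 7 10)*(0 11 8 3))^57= ((0 13 17 15 11 8 3)(4 7 10))^57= (0 13 17 15 11 8 3)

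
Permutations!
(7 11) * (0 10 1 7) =(0 10 1 7 11) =[10, 7, 2, 3, 4, 5, 6, 11, 8, 9, 1, 0]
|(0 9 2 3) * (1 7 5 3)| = |(0 9 2 1 7 5 3)| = 7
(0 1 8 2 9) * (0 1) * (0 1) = (0 1 8 2 9) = [1, 8, 9, 3, 4, 5, 6, 7, 2, 0]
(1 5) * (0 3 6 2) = [3, 5, 0, 6, 4, 1, 2] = (0 3 6 2)(1 5)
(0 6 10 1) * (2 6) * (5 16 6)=[2, 0, 5, 3, 4, 16, 10, 7, 8, 9, 1, 11, 12, 13, 14, 15, 6]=(0 2 5 16 6 10 1)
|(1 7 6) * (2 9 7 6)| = 6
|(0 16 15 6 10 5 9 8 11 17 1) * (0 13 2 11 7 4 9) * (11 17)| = 12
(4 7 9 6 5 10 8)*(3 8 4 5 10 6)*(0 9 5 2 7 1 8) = (0 9 3)(1 8 2 7 5 6 10 4) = [9, 8, 7, 0, 1, 6, 10, 5, 2, 3, 4]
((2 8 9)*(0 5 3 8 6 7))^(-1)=((0 5 3 8 9 2 6 7))^(-1)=(0 7 6 2 9 8 3 5)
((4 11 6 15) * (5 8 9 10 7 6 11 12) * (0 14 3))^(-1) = (0 3 14)(4 15 6 7 10 9 8 5 12)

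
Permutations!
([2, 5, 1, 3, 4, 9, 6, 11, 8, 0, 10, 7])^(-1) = (0 9 5 1 2)(7 11)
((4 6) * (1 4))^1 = ((1 4 6))^1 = (1 4 6)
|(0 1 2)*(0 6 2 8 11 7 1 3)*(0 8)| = 6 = |(0 3 8 11 7 1)(2 6)|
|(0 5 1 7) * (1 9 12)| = 6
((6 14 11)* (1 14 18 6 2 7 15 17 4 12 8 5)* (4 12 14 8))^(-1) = ((1 8 5)(2 7 15 17 12 4 14 11)(6 18))^(-1) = (1 5 8)(2 11 14 4 12 17 15 7)(6 18)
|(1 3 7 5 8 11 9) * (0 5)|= |(0 5 8 11 9 1 3 7)|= 8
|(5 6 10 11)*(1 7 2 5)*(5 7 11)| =6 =|(1 11)(2 7)(5 6 10)|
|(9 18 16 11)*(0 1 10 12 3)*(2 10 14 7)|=|(0 1 14 7 2 10 12 3)(9 18 16 11)|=8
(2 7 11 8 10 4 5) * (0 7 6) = (0 7 11 8 10 4 5 2 6) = [7, 1, 6, 3, 5, 2, 0, 11, 10, 9, 4, 8]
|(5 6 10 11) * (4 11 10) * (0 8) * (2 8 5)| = 7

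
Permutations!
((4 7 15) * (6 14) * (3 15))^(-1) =(3 7 4 15)(6 14)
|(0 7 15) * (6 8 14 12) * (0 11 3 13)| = 12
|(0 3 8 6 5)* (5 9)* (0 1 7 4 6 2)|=12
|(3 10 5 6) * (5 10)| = |(10)(3 5 6)| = 3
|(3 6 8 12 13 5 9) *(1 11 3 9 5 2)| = |(1 11 3 6 8 12 13 2)| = 8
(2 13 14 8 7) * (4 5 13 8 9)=(2 8 7)(4 5 13 14 9)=[0, 1, 8, 3, 5, 13, 6, 2, 7, 4, 10, 11, 12, 14, 9]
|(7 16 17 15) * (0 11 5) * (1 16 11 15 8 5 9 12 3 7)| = 35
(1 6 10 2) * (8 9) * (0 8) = (0 8 9)(1 6 10 2) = [8, 6, 1, 3, 4, 5, 10, 7, 9, 0, 2]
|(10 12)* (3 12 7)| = 4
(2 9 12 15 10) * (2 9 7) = (2 7)(9 12 15 10) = [0, 1, 7, 3, 4, 5, 6, 2, 8, 12, 9, 11, 15, 13, 14, 10]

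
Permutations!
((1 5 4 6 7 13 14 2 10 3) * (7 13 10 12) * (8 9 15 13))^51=(1 2 8 3 14 6 10 13 4 7 15 5 12 9)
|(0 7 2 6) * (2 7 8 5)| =5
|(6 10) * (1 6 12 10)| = |(1 6)(10 12)| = 2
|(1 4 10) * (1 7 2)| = |(1 4 10 7 2)| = 5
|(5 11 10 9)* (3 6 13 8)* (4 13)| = |(3 6 4 13 8)(5 11 10 9)| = 20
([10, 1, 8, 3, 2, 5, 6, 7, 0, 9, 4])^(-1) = (0 8 2 4 10)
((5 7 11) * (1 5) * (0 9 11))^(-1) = (0 7 5 1 11 9)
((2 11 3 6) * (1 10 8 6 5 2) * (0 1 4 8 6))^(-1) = (0 8 4 6 10 1)(2 5 3 11)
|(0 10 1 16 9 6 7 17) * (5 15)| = 8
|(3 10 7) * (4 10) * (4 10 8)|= 6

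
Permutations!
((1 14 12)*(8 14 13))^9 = ((1 13 8 14 12))^9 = (1 12 14 8 13)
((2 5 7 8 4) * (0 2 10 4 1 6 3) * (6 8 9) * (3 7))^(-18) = (10)(0 5)(2 3)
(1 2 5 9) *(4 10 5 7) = (1 2 7 4 10 5 9) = [0, 2, 7, 3, 10, 9, 6, 4, 8, 1, 5]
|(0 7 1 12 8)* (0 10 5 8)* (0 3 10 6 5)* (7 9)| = |(0 9 7 1 12 3 10)(5 8 6)| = 21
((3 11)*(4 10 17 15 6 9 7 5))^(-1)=((3 11)(4 10 17 15 6 9 7 5))^(-1)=(3 11)(4 5 7 9 6 15 17 10)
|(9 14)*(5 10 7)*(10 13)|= 4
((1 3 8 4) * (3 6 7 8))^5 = ((1 6 7 8 4))^5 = (8)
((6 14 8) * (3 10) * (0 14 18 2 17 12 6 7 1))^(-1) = (0 1 7 8 14)(2 18 6 12 17)(3 10)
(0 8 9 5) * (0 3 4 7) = (0 8 9 5 3 4 7) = [8, 1, 2, 4, 7, 3, 6, 0, 9, 5]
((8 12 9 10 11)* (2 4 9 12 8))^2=((12)(2 4 9 10 11))^2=(12)(2 9 11 4 10)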